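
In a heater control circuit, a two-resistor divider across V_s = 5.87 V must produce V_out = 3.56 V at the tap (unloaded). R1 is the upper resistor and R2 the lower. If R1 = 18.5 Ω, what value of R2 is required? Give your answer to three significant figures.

The divider ratio is R2/(R1+R2) = 3.56/5.87 = 0.6065.
R2 = R1 · 0.6065/(1 − 0.6065) = 28.51 Ω.

R2 ≈ 28.5 Ω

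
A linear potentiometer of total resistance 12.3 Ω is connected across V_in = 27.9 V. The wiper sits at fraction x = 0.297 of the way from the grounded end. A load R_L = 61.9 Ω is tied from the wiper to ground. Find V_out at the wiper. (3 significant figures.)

V_out ≈ 7.96 V

Split the track: R_lower = x·R_p = 3.653 Ω, R_upper = (1−x)·R_p = 8.647 Ω.
R_L loads the lower segment: effective lower R = 3.450 Ω.
Loaded-divider output: V_out = 27.9 × 0.2852 = 7.956 V.
(Unloaded: V_out = x·V_in = 8.29 V.)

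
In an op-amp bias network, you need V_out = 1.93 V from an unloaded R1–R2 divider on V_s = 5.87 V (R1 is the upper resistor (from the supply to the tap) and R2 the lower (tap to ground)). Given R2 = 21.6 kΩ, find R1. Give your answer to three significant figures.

R1 ≈ 44.1 kΩ

Required fraction k = V_out/V_s = 0.3288.
R1 = R2·(1/k − 1) = 21.6 × 2.041 = 44.10 kΩ.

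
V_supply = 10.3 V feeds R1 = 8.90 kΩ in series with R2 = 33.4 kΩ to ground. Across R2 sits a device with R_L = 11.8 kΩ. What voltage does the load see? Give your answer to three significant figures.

V_out ≈ 5.10 V

R2 ‖ R_L = (33.4 × 11.8)/(33.4 + 11.8) = 8.719 kΩ.
Voltage divider with the loaded lower leg: V_out = 10.3 × 8.719/(8.90 + 8.719) = 10.3 × 0.4949 = 5.097 V.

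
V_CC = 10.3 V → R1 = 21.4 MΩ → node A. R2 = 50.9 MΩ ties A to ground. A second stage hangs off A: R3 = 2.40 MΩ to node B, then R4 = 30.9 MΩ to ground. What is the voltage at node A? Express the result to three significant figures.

Node A sees R2 in parallel with the series input of stage 2, R3 + R4 = 33.30 MΩ.
R2 ‖ (R3+R4) = 20.13 MΩ.
V_A = 10.3 × 20.13/(21.4 + 20.13) = 4.993 V.

V_A ≈ 4.99 V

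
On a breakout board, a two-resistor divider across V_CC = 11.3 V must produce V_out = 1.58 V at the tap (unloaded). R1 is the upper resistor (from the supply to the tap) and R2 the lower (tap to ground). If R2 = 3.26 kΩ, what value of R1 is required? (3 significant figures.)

The divider ratio is R2/(R1+R2) = 1.58/11.3 = 0.1398.
Rearranging, R1 = R2·(1−k)/k = 3.26 × 6.152 = 20.06 kΩ.

R1 ≈ 20.1 kΩ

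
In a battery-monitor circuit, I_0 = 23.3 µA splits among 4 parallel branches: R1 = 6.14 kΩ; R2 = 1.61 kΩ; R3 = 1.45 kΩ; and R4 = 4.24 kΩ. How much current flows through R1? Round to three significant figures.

ΣG = 1/6.14 + 1/1.61 + 1/1.45 + 1/4.24 = 1.709.
R1 takes the fraction G_k/ΣG = 0.1629/1.709 = 0.09527, so I = 23.3 × 0.09527 = 2.220 µA.

I ≈ 2.22 µA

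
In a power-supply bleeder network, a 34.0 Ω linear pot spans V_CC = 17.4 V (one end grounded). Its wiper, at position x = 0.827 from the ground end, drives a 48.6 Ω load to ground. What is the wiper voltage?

Split the track: R_lower = x·R_p = 28.12 Ω, R_upper = (1−x)·R_p = 5.882 Ω.
(x·R_p) ‖ R_L = 17.81 Ω.
V_out = 17.4 × 17.81/(5.882 + 17.81) = 13.08 V.

V_out ≈ 13.1 V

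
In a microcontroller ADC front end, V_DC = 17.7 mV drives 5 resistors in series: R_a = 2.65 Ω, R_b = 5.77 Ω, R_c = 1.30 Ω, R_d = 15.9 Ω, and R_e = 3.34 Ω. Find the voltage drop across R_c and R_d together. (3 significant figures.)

Series total: ΣR = 2.65 + 5.77 + 1.30 + 15.9 + 3.34 = 28.96 Ω.
R_{R_c..R_d} = 1.30 + 15.9 = 17.20 Ω.
Voltage divider: V = V_DC · (17.20 / 28.96) = 17.7 × 0.5939 = 10.51 mV.

V ≈ 10.5 mV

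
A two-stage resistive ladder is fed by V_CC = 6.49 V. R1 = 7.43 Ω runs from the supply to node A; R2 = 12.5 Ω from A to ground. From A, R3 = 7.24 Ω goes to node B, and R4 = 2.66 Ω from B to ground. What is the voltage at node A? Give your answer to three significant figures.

V_A ≈ 2.77 V

The second stage (R3 + R4 = 9.900 Ω) loads node A in parallel with R2.
Effective lower resistance at A: R2 ‖ 9.900 = 5.525 Ω.
So V_A = 6.49 × 0.4265 = 2.768 V.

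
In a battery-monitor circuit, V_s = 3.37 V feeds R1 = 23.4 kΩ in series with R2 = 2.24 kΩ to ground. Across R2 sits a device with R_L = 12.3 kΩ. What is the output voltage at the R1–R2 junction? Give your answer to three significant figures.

R2 ‖ R_L = (2.24 × 12.3)/(2.24 + 12.3) = 1.895 kΩ.
Now apply the divider: V_out = 3.37 × 0.07491 = 0.2525 V.

V_out ≈ 0.252 V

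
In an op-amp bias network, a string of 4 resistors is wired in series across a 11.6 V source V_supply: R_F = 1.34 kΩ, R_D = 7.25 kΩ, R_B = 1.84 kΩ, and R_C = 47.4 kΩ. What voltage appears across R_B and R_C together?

V ≈ 9.88 V

Total series resistance ΣR = 1.34 + 7.25 + 1.84 + 47.4 = 57.83 kΩ.
R_{R_B..R_C} = 1.84 + 47.4 = 49.24 kΩ.
Voltage divider: V = V_supply · (49.24 / 57.83) = 11.6 × 0.8515 = 9.877 V.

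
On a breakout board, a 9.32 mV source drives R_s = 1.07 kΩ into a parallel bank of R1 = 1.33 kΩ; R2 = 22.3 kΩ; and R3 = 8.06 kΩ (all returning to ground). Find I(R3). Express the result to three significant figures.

I ≈ 0.582 µA

Combine the parallel branches: R_p = (1/1.33 + 1/22.3 + 1/8.06)⁻¹ = 1.086 kΩ.
V_A = 9.32 × 1.086/2.156 = 4.695 mV.
Branch current I = V_A/R3 = 4.695/8.06 = 0.5825 µA.
(Check via current divider: I_total = 4.323 µA; share G_k/ΣG = 0.1347 → same result.)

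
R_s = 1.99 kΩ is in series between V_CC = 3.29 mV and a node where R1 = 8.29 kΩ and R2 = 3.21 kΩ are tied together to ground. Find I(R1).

Combine the parallel branches: R_p = (1/8.29 + 1/3.21)⁻¹ = 2.314 kΩ.
V_A by voltage divider: V_A = 3.29 × 2.314/(1.99 + 2.314) = 1.769 mV.
Branch current I = V_A/R1 = 1.769/8.29 = 0.2134 µA.
(Check via current divider: I_total = 0.7644 µA; share G_k/ΣG = 0.2791 → same result.)

I ≈ 0.213 µA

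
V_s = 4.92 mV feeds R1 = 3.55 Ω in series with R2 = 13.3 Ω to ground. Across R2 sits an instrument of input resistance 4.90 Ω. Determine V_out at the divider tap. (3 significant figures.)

V_out ≈ 2.47 mV

First combine the lower leg with the load: R2 ‖ R_L = 3.581 Ω.
Then V_out = V_s · R2'/(R1 + R2') = 4.92 × 3.581/7.131 = 2.471 mV.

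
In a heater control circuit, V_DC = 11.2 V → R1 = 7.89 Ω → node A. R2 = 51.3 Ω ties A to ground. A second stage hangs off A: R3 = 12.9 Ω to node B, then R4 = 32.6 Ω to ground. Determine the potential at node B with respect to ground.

V_B ≈ 6.05 V

The second stage (R3 + R4 = 45.50 Ω) loads node A in parallel with R2.
Effective lower resistance at A: R2 ‖ 45.50 = 24.11 Ω.
First divider: V_A = V_DC · 24.11/(7.89 + 24.11) = 8.439 V.
Stage 2 is unloaded, so V_B = V_A · R4/(R3+R4) = 8.439 × 32.6/45.50 = 6.046 V.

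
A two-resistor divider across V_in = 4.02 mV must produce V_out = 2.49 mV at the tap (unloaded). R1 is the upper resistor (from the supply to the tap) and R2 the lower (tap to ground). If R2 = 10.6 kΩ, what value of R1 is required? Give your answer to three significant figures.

R1 ≈ 6.51 kΩ

V_out/V_in = R2/(R1+R2) = 0.6194.
Rearranging, R1 = R2·(1−k)/k = 10.6 × 0.6145 = 6.513 kΩ.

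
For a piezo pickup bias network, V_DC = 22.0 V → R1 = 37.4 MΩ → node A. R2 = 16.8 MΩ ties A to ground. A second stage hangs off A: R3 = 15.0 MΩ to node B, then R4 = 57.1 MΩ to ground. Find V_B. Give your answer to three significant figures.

Node A sees R2 in parallel with the series input of stage 2, R3 + R4 = 72.10 MΩ.
Effective lower resistance at A: R2 ‖ 72.10 = 13.63 MΩ.
V_A = 22.0 × 13.63/(37.4 + 13.63) = 5.875 V.
Stage 2 is unloaded, so V_B = V_A · R4/(R3+R4) = 5.875 × 57.1/72.10 = 4.652 V.

V_B ≈ 4.65 V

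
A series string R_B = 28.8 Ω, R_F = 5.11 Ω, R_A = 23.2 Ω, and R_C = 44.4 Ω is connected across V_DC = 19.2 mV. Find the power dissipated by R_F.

The common current is I = 19.2/101.5 = 0.1891 mA.
P = I²R = 0.03578 × 5.11 = 0.1828 µW.

P ≈ 0.183 µW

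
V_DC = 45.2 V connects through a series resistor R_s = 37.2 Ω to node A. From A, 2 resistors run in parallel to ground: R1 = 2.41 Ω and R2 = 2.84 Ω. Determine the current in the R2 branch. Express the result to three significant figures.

Equivalent of the parallel group: R_p = 1.304 Ω.
V_A by voltage divider: V_A = 45.2 × 1.304/(37.2 + 1.304) = 1.530 V.
Branch current I = V_A/R2 = 1.530/2.84 = 0.5389 A.
(Check via current divider: I_total = 1.174 A; share G_k/ΣG = 0.4590 → same result.)

I ≈ 0.539 A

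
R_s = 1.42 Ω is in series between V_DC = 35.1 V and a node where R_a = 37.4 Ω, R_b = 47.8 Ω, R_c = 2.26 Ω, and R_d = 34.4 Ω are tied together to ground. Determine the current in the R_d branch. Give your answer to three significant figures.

I ≈ 0.587 A

Combine the parallel branches: R_p = (1/37.4 + 1/47.8 + 1/2.26 + 1/34.4)⁻¹ = 1.926 Ω.
V_A = 35.1 × 1.926/3.346 = 20.20 V.
I(R_d) = V_A / R_d = 20.20/34.4 = 0.5873 A.
(Check via current divider: I_total = 10.49 A; share G_k/ΣG = 0.05599 → same result.)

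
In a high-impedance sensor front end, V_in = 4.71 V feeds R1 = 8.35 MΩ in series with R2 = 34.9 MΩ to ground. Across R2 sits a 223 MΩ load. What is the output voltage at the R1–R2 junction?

V_out ≈ 3.69 V

R2 ‖ R_L = (34.9 × 223)/(34.9 + 223) = 30.18 MΩ.
Voltage divider with the loaded lower leg: V_out = 4.71 × 30.18/(8.35 + 30.18) = 4.71 × 0.7833 = 3.689 V.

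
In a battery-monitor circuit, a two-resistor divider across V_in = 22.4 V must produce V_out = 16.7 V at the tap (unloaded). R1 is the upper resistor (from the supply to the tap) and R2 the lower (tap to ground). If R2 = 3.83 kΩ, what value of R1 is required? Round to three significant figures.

Required fraction k = V_out/V_in = 0.7455.
R1 = R2·(1/k − 1) = 3.83 × 0.3413 = 1.307 kΩ.

R1 ≈ 1.31 kΩ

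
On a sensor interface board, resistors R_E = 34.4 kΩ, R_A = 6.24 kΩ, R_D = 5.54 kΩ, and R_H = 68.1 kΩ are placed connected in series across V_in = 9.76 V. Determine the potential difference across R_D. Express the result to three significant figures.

Total series resistance ΣR = 34.4 + 6.24 + 5.54 + 68.1 = 114.3 kΩ.
Voltage divider: V = V_in · (5.540 / 114.3) = 9.76 × 0.04848 = 0.4731 V.

V ≈ 0.473 V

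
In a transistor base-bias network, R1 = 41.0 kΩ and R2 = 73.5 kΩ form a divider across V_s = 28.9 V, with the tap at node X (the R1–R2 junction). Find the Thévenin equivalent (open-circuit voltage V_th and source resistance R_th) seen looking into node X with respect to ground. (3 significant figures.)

V_th is the unloaded tap voltage: V_s · R2/(R1+R2) = 28.9 × 0.6419 = 18.55 V.
Looking into X with the source shorted: R_th = R1·R2/(R1+R2) = 41.00 × 73.5/114.5 = 26.32 kΩ.

V_th ≈ 18.6 V, R_th ≈ 26.3 kΩ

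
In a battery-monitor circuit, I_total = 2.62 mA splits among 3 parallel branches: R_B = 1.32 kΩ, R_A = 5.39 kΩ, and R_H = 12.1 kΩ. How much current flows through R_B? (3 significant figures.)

ΣG = 1/1.32 + 1/5.39 + 1/12.1 = 1.026.
R_B takes the fraction G_k/ΣG = 0.7576/1.026 = 0.7386, so I = 2.62 × 0.7386 = 1.935 mA.

I ≈ 1.94 mA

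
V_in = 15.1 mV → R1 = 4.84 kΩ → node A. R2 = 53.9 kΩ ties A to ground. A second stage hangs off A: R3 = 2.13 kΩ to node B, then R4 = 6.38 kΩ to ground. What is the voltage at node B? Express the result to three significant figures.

The second stage (R3 + R4 = 8.510 kΩ) loads node A in parallel with R2.
R2 ‖ (R3+R4) = 7.350 kΩ.
V_A = 15.1 × 7.350/(4.84 + 7.350) = 9.104 mV.
Then the unloaded second divider: V_B = V_A × R4/(R3+R4) = 9.104 × 0.7497 = 6.826 mV.

V_B ≈ 6.83 mV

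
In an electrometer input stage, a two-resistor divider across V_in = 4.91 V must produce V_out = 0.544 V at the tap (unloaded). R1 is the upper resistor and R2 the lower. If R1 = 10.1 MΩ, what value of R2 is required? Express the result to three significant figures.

R2 ≈ 1.26 MΩ

V_out/V_in = R2/(R1+R2) = 0.1108.
So R2 = R1 · V_out/(V_in − V_out) = 10.1 × 0.544/(4.91 − 0.544) = 10.1 × 0.1246 = 1.258 MΩ.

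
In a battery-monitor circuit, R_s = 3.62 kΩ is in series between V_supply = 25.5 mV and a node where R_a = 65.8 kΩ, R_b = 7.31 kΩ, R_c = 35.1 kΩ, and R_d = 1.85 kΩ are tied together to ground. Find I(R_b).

Parallel bank: R_p = 1/(1/65.8 + 1/7.31 + 1/35.1 + 1/1.85) = 1.387 kΩ.
V_A = 25.5 × 1.387/5.007 = 7.063 mV.
I(R_b) = V_A / R_b = 7.063/7.31 = 0.9663 µA.
(Check via current divider: I_total = 5.093 µA; share G_k/ΣG = 0.1897 → same result.)

I ≈ 0.966 µA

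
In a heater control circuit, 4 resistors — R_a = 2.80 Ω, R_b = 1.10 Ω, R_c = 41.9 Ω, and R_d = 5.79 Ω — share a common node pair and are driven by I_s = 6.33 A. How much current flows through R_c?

I ≈ 0.103 A

Conductances: ΣG = 1/2.80 + 1/1.10 + 1/41.9 + 1/5.79 = 1.463 (1/Ω).
Current divider: I(R_c) = I_s · G_k/ΣG = 6.33 × (0.02387/1.463) = 6.33 × 0.01632 = 0.1033 A.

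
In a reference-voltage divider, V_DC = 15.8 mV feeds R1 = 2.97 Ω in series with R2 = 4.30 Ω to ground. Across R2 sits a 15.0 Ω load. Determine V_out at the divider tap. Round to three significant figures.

R2 ‖ R_L = (4.30 × 15.0)/(4.30 + 15.0) = 3.342 Ω.
Then V_out = V_DC · R2'/(R1 + R2') = 15.8 × 3.342/6.312 = 8.366 mV.

V_out ≈ 8.37 mV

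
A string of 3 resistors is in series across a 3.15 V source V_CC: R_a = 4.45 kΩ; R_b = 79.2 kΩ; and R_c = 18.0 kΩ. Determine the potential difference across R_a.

ΣR = 4.45 + 79.2 + 18.0 = 101.7 kΩ.
Voltage divider: V = V_CC · (4.450 / 101.7) = 3.15 × 0.04378 = 0.1379 V.

V ≈ 0.138 V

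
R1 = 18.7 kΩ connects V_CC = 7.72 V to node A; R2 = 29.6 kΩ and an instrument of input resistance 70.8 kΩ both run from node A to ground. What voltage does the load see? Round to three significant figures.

V_out ≈ 4.07 V

The load sits in parallel with R2, giving an effective lower resistance R2' = R2·R_L/(R2+R_L) = 20.87 kΩ.
Now apply the divider: V_out = 7.72 × 0.5275 = 4.072 V.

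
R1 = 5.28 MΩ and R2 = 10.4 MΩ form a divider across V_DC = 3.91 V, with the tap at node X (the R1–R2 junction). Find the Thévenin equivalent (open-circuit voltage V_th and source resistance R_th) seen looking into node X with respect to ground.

V_th ≈ 2.59 V, R_th ≈ 3.50 MΩ

Open-circuit (no load on X): V_th = V_DC · R2/(R1 + R2) = 3.91 × 10.4/(5.280 + 10.4) = 2.593 V.
Zeroing V_DC shorts the top of R1 to ground, so R_th = R1 ‖ R2 = 3.502 MΩ.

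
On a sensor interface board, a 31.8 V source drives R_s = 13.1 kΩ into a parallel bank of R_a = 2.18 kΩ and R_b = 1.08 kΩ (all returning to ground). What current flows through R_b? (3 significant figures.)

I ≈ 1.54 mA

Combine the parallel branches: R_p = (1/2.18 + 1/1.08)⁻¹ = 0.7222 kΩ.
Node voltage V_A = V_DC · R_p/(R_s + R_p) = 31.8 × 0.05225 = 1.662 V.
I(R_b) = V_A / R_b = 1.662/1.08 = 1.538 mA.
(Equivalently: I_total = 2.301 mA, then current-divider fraction G_k/ΣG = 0.6687.)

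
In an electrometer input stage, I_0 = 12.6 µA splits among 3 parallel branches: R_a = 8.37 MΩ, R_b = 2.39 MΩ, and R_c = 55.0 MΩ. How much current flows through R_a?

ΣG = 1/8.37 + 1/2.39 + 1/55.0 = 0.5561.
Current divider: I(R_a) = I_0 · G_k/ΣG = 12.6 × (0.1195/0.5561) = 12.6 × 0.2149 = 2.707 µA.

I ≈ 2.71 µA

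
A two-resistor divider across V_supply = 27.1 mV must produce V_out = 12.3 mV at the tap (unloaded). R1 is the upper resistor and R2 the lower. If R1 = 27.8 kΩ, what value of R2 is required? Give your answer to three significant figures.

The divider ratio is R2/(R1+R2) = 12.3/27.1 = 0.4539.
Rearranging, R2 = R1·k/(1−k) = 27.8 × 0.8311 = 23.10 kΩ.

R2 ≈ 23.1 kΩ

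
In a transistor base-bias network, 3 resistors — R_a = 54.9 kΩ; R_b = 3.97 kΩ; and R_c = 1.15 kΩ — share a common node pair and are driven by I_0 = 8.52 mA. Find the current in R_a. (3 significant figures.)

ΣG = 1/54.9 + 1/3.97 + 1/1.15 = 1.140.
R_a takes the fraction G_k/ΣG = 0.01821/1.140 = 0.01598, so I = 8.52 × 0.01598 = 0.1362 mA.

I ≈ 0.136 mA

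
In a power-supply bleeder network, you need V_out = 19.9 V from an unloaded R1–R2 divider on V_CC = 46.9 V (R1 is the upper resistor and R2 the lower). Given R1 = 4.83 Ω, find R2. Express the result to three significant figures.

V_out/V_CC = R2/(R1+R2) = 0.4243.
So R2 = R1 · V_out/(V_CC − V_out) = 4.83 × 19.9/(46.9 − 19.9) = 4.83 × 0.7370 = 3.560 Ω.

R2 ≈ 3.56 Ω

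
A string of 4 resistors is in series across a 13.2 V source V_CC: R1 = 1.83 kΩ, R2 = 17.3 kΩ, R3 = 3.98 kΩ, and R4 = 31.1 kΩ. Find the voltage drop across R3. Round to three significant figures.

ΣR = 1.83 + 17.3 + 3.98 + 31.1 = 54.21 kΩ.
By the voltage-divider rule, V = 13.2 × 3.980/54.21 = 0.9691 V.

V ≈ 0.969 V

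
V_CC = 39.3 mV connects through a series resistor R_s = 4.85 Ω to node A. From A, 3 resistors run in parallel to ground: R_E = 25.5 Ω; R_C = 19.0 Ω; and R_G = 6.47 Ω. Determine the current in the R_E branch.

I ≈ 0.702 mA

Combine the parallel branches: R_p = (1/25.5 + 1/19.0 + 1/6.47)⁻¹ = 4.058 Ω.
V_A by voltage divider: V_A = 39.3 × 4.058/(4.85 + 4.058) = 17.90 mV.
Branch current I = V_A/R_E = 17.90/25.5 = 0.7021 mA.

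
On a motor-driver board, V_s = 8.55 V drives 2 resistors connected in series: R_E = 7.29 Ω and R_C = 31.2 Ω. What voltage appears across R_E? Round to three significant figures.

V ≈ 1.62 V

Series total: ΣR = 7.29 + 31.2 = 38.49 Ω.
V = V_s · R/ΣR = 8.55 × 0.1894 = 1.619 V.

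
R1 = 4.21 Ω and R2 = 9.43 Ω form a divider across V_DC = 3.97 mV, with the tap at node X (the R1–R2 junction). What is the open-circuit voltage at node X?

V_th ≈ 2.74 mV

V_th is the unloaded tap voltage: V_DC · R2/(R1+R2) = 3.97 × 0.6913 = 2.745 mV.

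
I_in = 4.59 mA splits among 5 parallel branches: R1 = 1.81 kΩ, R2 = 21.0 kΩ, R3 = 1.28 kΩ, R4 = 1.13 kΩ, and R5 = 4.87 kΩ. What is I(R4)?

ΣG = 1/1.81 + 1/21.0 + 1/1.28 + 1/1.13 + 1/4.87 = 2.472.
By the current-divider rule, I = I_in · G_k/ΣG = 4.59 × 0.3580 = 1.643 mA.

I ≈ 1.64 mA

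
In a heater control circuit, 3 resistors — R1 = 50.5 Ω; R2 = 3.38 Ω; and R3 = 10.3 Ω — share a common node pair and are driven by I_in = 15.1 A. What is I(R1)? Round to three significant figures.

ΣG = 1/50.5 + 1/3.38 + 1/10.3 = 0.4127.
R1 takes the fraction G_k/ΣG = 0.01980/0.4127 = 0.04798, so I = 15.1 × 0.04798 = 0.7244 A.

I ≈ 0.724 A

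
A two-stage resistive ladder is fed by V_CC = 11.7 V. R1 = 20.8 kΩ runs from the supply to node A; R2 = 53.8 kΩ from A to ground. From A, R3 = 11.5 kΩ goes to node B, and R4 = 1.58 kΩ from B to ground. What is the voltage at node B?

Node A sees R2 in parallel with the series input of stage 2, R3 + R4 = 13.08 kΩ.
Effective lower resistance at A: R2 ‖ 13.08 = 10.52 kΩ.
So V_A = 11.7 × 0.3359 = 3.930 V.
Then the unloaded second divider: V_B = V_A × R4/(R3+R4) = 3.930 × 0.1208 = 0.4748 V.

V_B ≈ 0.475 V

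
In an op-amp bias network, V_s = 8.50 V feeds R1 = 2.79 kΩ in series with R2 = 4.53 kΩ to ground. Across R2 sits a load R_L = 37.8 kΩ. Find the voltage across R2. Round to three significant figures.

V_out ≈ 5.03 V

The load sits in parallel with R2, giving an effective lower resistance R2' = R2·R_L/(R2+R_L) = 4.045 kΩ.
Voltage divider with the loaded lower leg: V_out = 8.50 × 4.045/(2.79 + 4.045) = 8.50 × 0.5918 = 5.030 V.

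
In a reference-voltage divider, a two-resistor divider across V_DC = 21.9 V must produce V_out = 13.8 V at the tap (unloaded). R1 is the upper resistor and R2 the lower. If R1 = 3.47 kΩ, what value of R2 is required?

V_out/V_DC = R2/(R1+R2) = 0.6301.
Rearranging, R2 = R1·k/(1−k) = 3.47 × 1.704 = 5.912 kΩ.

R2 ≈ 5.91 kΩ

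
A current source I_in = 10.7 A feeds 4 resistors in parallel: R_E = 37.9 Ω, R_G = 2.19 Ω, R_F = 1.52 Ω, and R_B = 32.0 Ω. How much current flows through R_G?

I ≈ 4.17 A

ΣG = 1/37.9 + 1/2.19 + 1/1.52 + 1/32.0 = 1.172.
Current divider: I(R_G) = I_in · G_k/ΣG = 10.7 × (0.4566/1.172) = 10.7 × 0.3896 = 4.168 A.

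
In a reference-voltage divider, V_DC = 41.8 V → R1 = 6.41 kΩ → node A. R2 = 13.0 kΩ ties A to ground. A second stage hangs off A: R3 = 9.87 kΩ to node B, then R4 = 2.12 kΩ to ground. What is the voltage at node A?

V_A ≈ 20.6 V

Looking into the second stage from A: R3 + R4 = 11.99 kΩ appears in parallel with R2.
R2 ‖ (R3+R4) = 6.237 kΩ.
So V_A = 41.8 × 0.4932 = 20.61 V.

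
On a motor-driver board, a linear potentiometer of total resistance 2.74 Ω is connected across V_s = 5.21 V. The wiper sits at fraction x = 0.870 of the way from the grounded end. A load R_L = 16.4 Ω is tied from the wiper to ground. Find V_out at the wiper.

The pot divides into 0.3562 Ω above the wiper and 2.384 Ω below.
(x·R_p) ‖ R_L = 2.081 Ω.
Loaded-divider output: V_out = 5.21 × 0.8539 = 4.449 V.
(Unloaded: V_out = x·V_s = 4.53 V.)

V_out ≈ 4.45 V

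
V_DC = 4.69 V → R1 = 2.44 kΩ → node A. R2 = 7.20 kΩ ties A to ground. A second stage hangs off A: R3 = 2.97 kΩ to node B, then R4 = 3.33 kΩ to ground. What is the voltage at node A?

The second stage (R3 + R4 = 6.300 kΩ) loads node A in parallel with R2.
R2 ‖ (R3+R4) = 3.360 kΩ.
V_A = 4.69 × 3.360/(2.44 + 3.360) = 2.717 V.

V_A ≈ 2.72 V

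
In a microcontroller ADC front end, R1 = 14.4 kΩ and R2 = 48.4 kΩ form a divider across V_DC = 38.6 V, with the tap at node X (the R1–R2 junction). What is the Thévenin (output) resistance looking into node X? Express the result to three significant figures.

Zeroing V_DC shorts the top of R1 to ground, so R_th = R1 ‖ R2 = 11.10 kΩ.

R_th ≈ 11.1 kΩ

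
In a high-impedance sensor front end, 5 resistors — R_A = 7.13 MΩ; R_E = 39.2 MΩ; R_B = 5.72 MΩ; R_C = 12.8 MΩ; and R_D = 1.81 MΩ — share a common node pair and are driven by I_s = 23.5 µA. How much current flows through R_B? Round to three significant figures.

Total conductance ΣG = 1/7.13 + 1/39.2 + 1/5.72 + 1/12.8 + 1/1.81 = 0.9712 (units of 1/MΩ).
R_B takes the fraction G_k/ΣG = 0.1748/0.9712 = 0.1800, so I = 23.5 × 0.1800 = 4.230 µA.

I ≈ 4.23 µA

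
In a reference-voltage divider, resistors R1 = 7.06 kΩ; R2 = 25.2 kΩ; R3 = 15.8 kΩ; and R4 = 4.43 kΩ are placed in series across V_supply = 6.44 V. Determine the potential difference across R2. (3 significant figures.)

V ≈ 3.09 V

Total series resistance ΣR = 7.06 + 25.2 + 15.8 + 4.43 = 52.49 kΩ.
By the voltage-divider rule, V = 6.44 × 25.20/52.49 = 3.092 V.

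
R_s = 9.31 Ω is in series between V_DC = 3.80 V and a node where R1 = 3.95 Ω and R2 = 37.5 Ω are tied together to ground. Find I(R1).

Combine the parallel branches: R_p = (1/3.95 + 1/37.5)⁻¹ = 3.574 Ω.
V_A by voltage divider: V_A = 3.80 × 3.574/(9.31 + 3.574) = 1.054 V.
Branch current I = V_A/R1 = 1.054/3.95 = 0.2668 A.

I ≈ 0.267 A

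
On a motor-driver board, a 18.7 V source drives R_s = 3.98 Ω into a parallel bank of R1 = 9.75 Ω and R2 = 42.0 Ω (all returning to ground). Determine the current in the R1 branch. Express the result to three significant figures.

I ≈ 1.28 A

Combine the parallel branches: R_p = (1/9.75 + 1/42.0)⁻¹ = 7.913 Ω.
Node voltage V_A = V_in · R_p/(R_s + R_p) = 18.7 × 0.6654 = 12.44 V.
I(R1) = V_A / R1 = 12.44/9.75 = 1.276 A.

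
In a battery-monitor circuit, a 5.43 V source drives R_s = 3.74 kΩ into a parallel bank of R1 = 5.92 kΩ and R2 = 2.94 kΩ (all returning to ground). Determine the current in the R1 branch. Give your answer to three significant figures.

Parallel bank: R_p = 1/(1/5.92 + 1/2.94) = 1.964 kΩ.
V_A by voltage divider: V_A = 5.43 × 1.964/(3.74 + 1.964) = 1.870 V.
I(R1) = V_A / R1 = 1.870/5.92 = 0.3159 mA.
(Check via current divider: I_total = 0.9519 mA; share G_k/ΣG = 0.3318 → same result.)

I ≈ 0.316 mA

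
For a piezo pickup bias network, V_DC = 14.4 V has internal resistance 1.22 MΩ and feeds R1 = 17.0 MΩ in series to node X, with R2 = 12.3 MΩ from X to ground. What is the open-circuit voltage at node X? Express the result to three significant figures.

R1' = 1.22 + 17.0 = 18.22 MΩ (source resistance + R1).
V_th is the unloaded tap voltage: V_DC · R2/(R1'+R2) = 14.4 × 0.4030 = 5.803 V.

V_th ≈ 5.80 V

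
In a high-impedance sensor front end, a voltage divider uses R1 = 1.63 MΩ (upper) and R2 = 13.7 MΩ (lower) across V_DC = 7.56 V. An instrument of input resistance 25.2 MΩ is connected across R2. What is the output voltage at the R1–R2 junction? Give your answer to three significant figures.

The load sits in parallel with R2, giving an effective lower resistance R2' = R2·R_L/(R2+R_L) = 8.875 MΩ.
Now apply the divider: V_out = 7.56 × 0.8448 = 6.387 V.
(Unloaded it would be 6.76 V; the load pulls it down.)

V_out ≈ 6.39 V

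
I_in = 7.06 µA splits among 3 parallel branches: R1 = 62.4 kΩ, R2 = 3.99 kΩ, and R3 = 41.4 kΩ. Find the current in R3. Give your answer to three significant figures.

I ≈ 0.586 µA

ΣG = 1/62.4 + 1/3.99 + 1/41.4 = 0.2908.
Current divider: I(R3) = I_in · G_k/ΣG = 7.06 × (0.02415/0.2908) = 7.06 × 0.08306 = 0.5864 µA.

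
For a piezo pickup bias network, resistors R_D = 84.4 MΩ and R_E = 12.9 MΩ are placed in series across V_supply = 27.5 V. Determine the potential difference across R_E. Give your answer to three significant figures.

V ≈ 3.65 V

Series total: ΣR = 84.4 + 12.9 = 97.30 MΩ.
Voltage divider: V = V_supply · (12.90 / 97.30) = 27.5 × 0.1326 = 3.646 V.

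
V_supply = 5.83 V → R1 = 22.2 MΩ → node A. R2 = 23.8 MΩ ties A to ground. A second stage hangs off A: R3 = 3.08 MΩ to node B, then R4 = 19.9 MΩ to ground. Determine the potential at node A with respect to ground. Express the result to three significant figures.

Node A sees R2 in parallel with the series input of stage 2, R3 + R4 = 22.98 MΩ.
Effective lower resistance at A: R2 ‖ 22.98 = 11.69 MΩ.
First divider: V_A = V_supply · 11.69/(22.2 + 11.69) = 2.011 V.

V_A ≈ 2.01 V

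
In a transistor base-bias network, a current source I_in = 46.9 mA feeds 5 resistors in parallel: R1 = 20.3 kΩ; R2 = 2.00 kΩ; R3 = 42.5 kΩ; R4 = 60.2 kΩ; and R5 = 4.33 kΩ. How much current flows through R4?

I ≈ 0.950 mA

ΣG = 1/20.3 + 1/2.00 + 1/42.5 + 1/60.2 + 1/4.33 = 0.8203.
Current divider: I(R4) = I_in · G_k/ΣG = 46.9 × (0.01661/0.8203) = 46.9 × 0.02025 = 0.9497 mA.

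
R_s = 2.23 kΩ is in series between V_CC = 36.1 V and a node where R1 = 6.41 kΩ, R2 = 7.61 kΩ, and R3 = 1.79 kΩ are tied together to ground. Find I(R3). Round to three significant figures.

Combine the parallel branches: R_p = (1/6.41 + 1/7.61 + 1/1.79)⁻¹ = 1.182 kΩ.
V_A by voltage divider: V_A = 36.1 × 1.182/(2.23 + 1.182) = 12.51 V.
I(R3) = V_A / R3 = 12.51/1.79 = 6.986 mA.
(Equivalently: I_total = 10.58 mA, then current-divider fraction G_k/ΣG = 0.6603.)

I ≈ 6.99 mA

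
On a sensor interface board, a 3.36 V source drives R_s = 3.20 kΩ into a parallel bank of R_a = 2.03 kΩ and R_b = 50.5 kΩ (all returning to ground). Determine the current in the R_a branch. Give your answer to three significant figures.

Equivalent of the parallel group: R_p = 1.952 kΩ.
Node voltage V_A = V_DC · R_p/(R_s + R_p) = 3.36 × 0.3788 = 1.273 V.
I(R_a) = V_A / R_a = 1.273/2.03 = 0.6270 mA.
(Equivalently: I_total = 0.6522 mA, then current-divider fraction G_k/ΣG = 0.9614.)

I ≈ 0.627 mA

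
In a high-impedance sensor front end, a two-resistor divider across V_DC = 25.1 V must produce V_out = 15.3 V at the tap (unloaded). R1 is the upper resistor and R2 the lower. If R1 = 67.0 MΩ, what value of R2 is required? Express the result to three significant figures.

R2 ≈ 105 MΩ

V_out/V_DC = R2/(R1+R2) = 0.6096.
R2 = R1 · 0.6096/(1 − 0.6096) = 104.6 MΩ.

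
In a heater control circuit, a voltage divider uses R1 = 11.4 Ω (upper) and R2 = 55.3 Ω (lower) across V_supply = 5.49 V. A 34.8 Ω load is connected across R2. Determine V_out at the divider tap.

The load sits in parallel with R2, giving an effective lower resistance R2' = R2·R_L/(R2+R_L) = 21.36 Ω.
Now apply the divider: V_out = 5.49 × 0.6520 = 3.579 V.

V_out ≈ 3.58 V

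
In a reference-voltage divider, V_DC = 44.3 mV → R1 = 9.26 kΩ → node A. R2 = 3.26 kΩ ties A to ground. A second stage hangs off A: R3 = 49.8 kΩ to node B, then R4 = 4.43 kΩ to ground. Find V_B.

Looking into the second stage from A: R3 + R4 = 54.23 kΩ appears in parallel with R2.
R2 ‖ (R3+R4) = 3.075 kΩ.
First divider: V_A = V_DC · 3.075/(9.26 + 3.075) = 11.04 mV.
Then the unloaded second divider: V_B = V_A × R4/(R3+R4) = 11.04 × 0.08169 = 0.9022 mV.

V_B ≈ 0.902 mV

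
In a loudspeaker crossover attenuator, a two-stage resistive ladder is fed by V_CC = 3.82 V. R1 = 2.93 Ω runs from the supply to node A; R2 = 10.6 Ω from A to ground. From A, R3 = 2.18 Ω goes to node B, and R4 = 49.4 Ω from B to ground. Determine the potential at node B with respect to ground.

V_B ≈ 2.74 V

Looking into the second stage from A: R3 + R4 = 51.58 Ω appears in parallel with R2.
Effective lower resistance at A: R2 ‖ 51.58 = 8.793 Ω.
So V_A = 3.82 × 0.7501 = 2.865 V.
Stage 2 is unloaded, so V_B = V_A · R4/(R3+R4) = 2.865 × 49.4/51.58 = 2.744 V.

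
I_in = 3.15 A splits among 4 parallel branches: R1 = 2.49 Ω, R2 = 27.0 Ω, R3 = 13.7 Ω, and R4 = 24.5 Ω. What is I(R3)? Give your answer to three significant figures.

Conductances: ΣG = 1/2.49 + 1/27.0 + 1/13.7 + 1/24.5 = 0.5525 (1/Ω).
Current divider: I(R3) = I_in · G_k/ΣG = 3.15 × (0.07299/0.5525) = 3.15 × 0.1321 = 0.4162 A.

I ≈ 0.416 A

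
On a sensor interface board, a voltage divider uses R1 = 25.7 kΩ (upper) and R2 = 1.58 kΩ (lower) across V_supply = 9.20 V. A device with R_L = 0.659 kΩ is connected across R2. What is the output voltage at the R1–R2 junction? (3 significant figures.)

The load sits in parallel with R2, giving an effective lower resistance R2' = R2·R_L/(R2+R_L) = 0.4650 kΩ.
Then V_out = V_supply · R2'/(R1 + R2') = 9.20 × 0.4650/26.17 = 0.1635 V.
(Unloaded it would be 0.533 V; the load pulls it down.)

V_out ≈ 0.164 V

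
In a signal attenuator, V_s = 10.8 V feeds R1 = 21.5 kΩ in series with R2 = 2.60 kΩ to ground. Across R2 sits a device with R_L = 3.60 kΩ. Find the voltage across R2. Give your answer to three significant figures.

First combine the lower leg with the load: R2 ‖ R_L = 1.510 kΩ.
Voltage divider with the loaded lower leg: V_out = 10.8 × 1.510/(21.5 + 1.510) = 10.8 × 0.06561 = 0.7086 V.
(Unloaded it would be 1.17 V; the load pulls it down.)

V_out ≈ 0.709 V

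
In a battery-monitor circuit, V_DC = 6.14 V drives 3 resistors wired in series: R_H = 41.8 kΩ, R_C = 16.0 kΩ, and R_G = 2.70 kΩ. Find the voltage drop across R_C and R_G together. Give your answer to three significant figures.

V ≈ 1.90 V

Total series resistance ΣR = 41.8 + 16.0 + 2.70 = 60.50 kΩ.
R_{R_C..R_G} = 16.0 + 2.70 = 18.70 kΩ.
By the voltage-divider rule, V = 6.14 × 18.70/60.50 = 1.898 V.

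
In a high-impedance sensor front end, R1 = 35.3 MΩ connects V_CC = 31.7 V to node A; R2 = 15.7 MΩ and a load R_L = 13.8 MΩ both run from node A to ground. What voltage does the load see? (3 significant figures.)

V_out ≈ 5.46 V

R2 ‖ R_L = (15.7 × 13.8)/(15.7 + 13.8) = 7.344 MΩ.
Now apply the divider: V_out = 31.7 × 0.1722 = 5.460 V.
(Unloaded it would be 9.76 V; the load pulls it down.)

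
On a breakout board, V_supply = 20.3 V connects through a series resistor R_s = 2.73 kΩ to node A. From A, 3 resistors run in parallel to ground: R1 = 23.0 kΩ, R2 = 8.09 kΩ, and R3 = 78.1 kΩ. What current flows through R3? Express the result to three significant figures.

I ≈ 0.174 mA

Equivalent of the parallel group: R_p = 5.559 kΩ.
V_A = 20.3 × 5.559/8.289 = 13.61 V.
Branch current I = V_A/R3 = 13.61/78.1 = 0.1743 mA.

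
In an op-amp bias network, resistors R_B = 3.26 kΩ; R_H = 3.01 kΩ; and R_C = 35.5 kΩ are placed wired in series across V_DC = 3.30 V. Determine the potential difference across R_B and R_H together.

ΣR = 3.26 + 3.01 + 35.5 = 41.77 kΩ.
R_{R_B..R_H} = 3.26 + 3.01 = 6.270 kΩ.
V = V_DC · R/ΣR = 3.30 × 0.1501 = 0.4954 V.

V ≈ 0.495 V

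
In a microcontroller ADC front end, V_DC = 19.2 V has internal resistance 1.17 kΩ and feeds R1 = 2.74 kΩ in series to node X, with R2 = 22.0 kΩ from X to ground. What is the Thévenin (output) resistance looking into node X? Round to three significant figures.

R_th ≈ 3.32 kΩ

R1' = 1.17 + 2.74 = 3.910 kΩ (source resistance + R1).
With V_DC suppressed (replaced by a short), R_th = R1' ‖ R2 = (3.910 × 22.0)/(3.910 + 22.0) = 3.320 kΩ.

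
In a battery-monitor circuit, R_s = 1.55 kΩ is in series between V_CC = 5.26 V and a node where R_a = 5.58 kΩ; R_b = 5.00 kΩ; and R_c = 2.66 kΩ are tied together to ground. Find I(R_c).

Parallel bank: R_p = 1/(1/5.58 + 1/5.00 + 1/2.66) = 1.324 kΩ.
V_A by voltage divider: V_A = 5.26 × 1.324/(1.55 + 1.324) = 2.423 V.
Branch current I = V_A/R_c = 2.423/2.66 = 0.9111 mA.

I ≈ 0.911 mA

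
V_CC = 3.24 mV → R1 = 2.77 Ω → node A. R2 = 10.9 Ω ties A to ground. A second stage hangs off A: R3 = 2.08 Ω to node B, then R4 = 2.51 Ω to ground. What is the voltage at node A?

The second stage (R3 + R4 = 4.590 Ω) loads node A in parallel with R2.
Effective lower resistance at A: R2 ‖ 4.590 = 3.230 Ω.
So V_A = 3.24 × 0.5383 = 1.744 mV.

V_A ≈ 1.74 mV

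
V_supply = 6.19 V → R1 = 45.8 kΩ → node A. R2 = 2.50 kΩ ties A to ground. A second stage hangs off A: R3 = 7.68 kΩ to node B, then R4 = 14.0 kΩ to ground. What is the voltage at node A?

Looking into the second stage from A: R3 + R4 = 21.68 kΩ appears in parallel with R2.
R2 ‖ (R3+R4) = 2.242 kΩ.
So V_A = 6.19 × 0.04666 = 0.2888 V.

V_A ≈ 0.289 V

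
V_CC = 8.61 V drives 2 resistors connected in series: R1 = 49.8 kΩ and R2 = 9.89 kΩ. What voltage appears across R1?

V ≈ 7.18 V

Total series resistance ΣR = 49.8 + 9.89 = 59.69 kΩ.
By the voltage-divider rule, V = 8.61 × 49.80/59.69 = 7.183 V.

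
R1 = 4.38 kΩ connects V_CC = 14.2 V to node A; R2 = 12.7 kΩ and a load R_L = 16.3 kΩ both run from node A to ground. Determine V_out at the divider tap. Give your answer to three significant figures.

R2 ‖ R_L = (12.7 × 16.3)/(12.7 + 16.3) = 7.138 kΩ.
Voltage divider with the loaded lower leg: V_out = 14.2 × 7.138/(4.38 + 7.138) = 14.2 × 0.6197 = 8.800 V.
(Unloaded it would be 10.6 V; the load pulls it down.)

V_out ≈ 8.80 V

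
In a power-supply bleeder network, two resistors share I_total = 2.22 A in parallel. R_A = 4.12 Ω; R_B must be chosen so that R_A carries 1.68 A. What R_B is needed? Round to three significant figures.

Two-branch current divider: I_A = I_total · R_B/(R_A + R_B).
1.68/2.22 = R_B/(R_A + R_B) → R_B = R_A · (0.7568)/(1 − 0.7568) = 4.12 × 3.111 = 12.82 Ω.

R_B ≈ 12.8 Ω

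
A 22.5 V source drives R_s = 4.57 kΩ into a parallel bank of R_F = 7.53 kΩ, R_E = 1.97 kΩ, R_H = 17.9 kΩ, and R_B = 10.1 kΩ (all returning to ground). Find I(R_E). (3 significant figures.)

Combine the parallel branches: R_p = (1/7.53 + 1/1.97 + 1/17.9 + 1/10.1)⁻¹ = 1.257 kΩ.
Node voltage V_A = V_s · R_p/(R_s + R_p) = 22.5 × 0.2158 = 4.855 V.
I(R_E) = V_A / R_E = 4.855/1.97 = 2.464 mA.

I ≈ 2.46 mA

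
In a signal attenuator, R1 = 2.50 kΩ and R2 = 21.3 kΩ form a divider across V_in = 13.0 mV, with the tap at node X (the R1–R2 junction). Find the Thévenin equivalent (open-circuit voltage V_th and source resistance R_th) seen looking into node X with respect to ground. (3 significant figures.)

V_th ≈ 11.6 mV, R_th ≈ 2.24 kΩ

Open-circuit (no load on X): V_th = V_in · R2/(R1 + R2) = 13.0 × 21.3/(2.500 + 21.3) = 11.63 mV.
With V_in suppressed (replaced by a short), R_th = R1 ‖ R2 = (2.500 × 21.3)/(2.500 + 21.3) = 2.237 kΩ.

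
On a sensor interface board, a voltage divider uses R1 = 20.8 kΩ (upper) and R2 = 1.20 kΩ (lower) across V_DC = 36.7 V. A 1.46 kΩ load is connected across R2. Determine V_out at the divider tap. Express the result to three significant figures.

V_out ≈ 1.13 V

First combine the lower leg with the load: R2 ‖ R_L = 0.6586 kΩ.
Then V_out = V_DC · R2'/(R1 + R2') = 36.7 × 0.6586/21.46 = 1.126 V.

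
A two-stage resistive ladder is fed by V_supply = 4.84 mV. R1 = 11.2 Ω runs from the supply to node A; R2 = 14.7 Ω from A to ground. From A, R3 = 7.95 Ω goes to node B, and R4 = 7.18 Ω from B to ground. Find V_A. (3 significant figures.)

V_A ≈ 1.93 mV

Node A sees R2 in parallel with the series input of stage 2, R3 + R4 = 15.13 Ω.
Effective lower resistance at A: R2 ‖ 15.13 = 7.456 Ω.
So V_A = 4.84 × 0.3997 = 1.934 mV.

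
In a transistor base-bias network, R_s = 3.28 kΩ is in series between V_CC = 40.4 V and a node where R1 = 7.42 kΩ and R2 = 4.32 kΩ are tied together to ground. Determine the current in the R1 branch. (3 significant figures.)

I ≈ 2.47 mA

Equivalent of the parallel group: R_p = 2.730 kΩ.
V_A by voltage divider: V_A = 40.4 × 2.730/(3.28 + 2.730) = 18.35 V.
Branch current I = V_A/R1 = 18.35/7.42 = 2.473 mA.
(Equivalently: I_total = 6.722 mA, then current-divider fraction G_k/ΣG = 0.3680.)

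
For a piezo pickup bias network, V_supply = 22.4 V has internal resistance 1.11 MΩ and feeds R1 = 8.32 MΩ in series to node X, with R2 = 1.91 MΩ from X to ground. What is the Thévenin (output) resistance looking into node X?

R1' = 1.11 + 8.32 = 9.430 MΩ (source resistance + R1).
Looking into X with the source shorted: R_th = R1'·R2/(R1'+R2) = 9.430 × 1.91/11.34 = 1.588 MΩ.

R_th ≈ 1.59 MΩ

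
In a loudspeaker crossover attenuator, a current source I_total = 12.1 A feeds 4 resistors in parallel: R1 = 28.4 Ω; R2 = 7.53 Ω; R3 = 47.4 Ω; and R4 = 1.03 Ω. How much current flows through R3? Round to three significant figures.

Conductances: ΣG = 1/28.4 + 1/7.53 + 1/47.4 + 1/1.03 = 1.160 (1/Ω).
R3 takes the fraction G_k/ΣG = 0.02110/1.160 = 0.01819, so I = 12.1 × 0.01819 = 0.2201 A.

I ≈ 0.220 A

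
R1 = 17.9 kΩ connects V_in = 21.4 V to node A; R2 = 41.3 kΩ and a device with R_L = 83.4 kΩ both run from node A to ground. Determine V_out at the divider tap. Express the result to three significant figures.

V_out ≈ 13.0 V

R2 ‖ R_L = (41.3 × 83.4)/(41.3 + 83.4) = 27.62 kΩ.
Voltage divider with the loaded lower leg: V_out = 21.4 × 27.62/(17.9 + 27.62) = 21.4 × 0.6068 = 12.99 V.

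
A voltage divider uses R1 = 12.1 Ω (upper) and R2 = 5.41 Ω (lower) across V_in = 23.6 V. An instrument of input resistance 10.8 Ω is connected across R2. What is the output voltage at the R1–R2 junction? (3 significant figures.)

V_out ≈ 5.42 V

R2 ‖ R_L = (5.41 × 10.8)/(5.41 + 10.8) = 3.604 Ω.
Now apply the divider: V_out = 23.6 × 0.2295 = 5.417 V.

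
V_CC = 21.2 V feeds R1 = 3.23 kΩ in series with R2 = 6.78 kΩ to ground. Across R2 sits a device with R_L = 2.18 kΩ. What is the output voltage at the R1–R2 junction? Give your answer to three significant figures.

V_out ≈ 7.17 V

The load sits in parallel with R2, giving an effective lower resistance R2' = R2·R_L/(R2+R_L) = 1.650 kΩ.
Now apply the divider: V_out = 21.2 × 0.3381 = 7.167 V.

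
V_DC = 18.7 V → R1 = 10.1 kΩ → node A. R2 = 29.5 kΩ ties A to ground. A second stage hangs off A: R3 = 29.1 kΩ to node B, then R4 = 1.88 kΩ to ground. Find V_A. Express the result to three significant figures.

V_A ≈ 11.2 V

Node A sees R2 in parallel with the series input of stage 2, R3 + R4 = 30.98 kΩ.
Effective lower resistance at A: R2 ‖ 30.98 = 15.11 kΩ.
First divider: V_A = V_DC · 15.11/(10.1 + 15.11) = 11.21 V.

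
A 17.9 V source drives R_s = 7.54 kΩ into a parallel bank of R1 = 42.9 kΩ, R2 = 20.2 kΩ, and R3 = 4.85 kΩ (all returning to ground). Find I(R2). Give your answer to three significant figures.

I ≈ 0.286 mA

Equivalent of the parallel group: R_p = 3.584 kΩ.
V_A by voltage divider: V_A = 17.9 × 3.584/(7.54 + 3.584) = 5.767 V.
I(R2) = V_A / R2 = 5.767/20.2 = 0.2855 mA.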